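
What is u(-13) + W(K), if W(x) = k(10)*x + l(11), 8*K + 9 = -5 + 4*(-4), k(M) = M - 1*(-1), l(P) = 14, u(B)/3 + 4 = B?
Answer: -313/4 ≈ -78.250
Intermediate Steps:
u(B) = -12 + 3*B
k(M) = 1 + M (k(M) = M + 1 = 1 + M)
K = -15/4 (K = -9/8 + (-5 + 4*(-4))/8 = -9/8 + (-5 - 16)/8 = -9/8 + (⅛)*(-21) = -9/8 - 21/8 = -15/4 ≈ -3.7500)
W(x) = 14 + 11*x (W(x) = (1 + 10)*x + 14 = 11*x + 14 = 14 + 11*x)
u(-13) + W(K) = (-12 + 3*(-13)) + (14 + 11*(-15/4)) = (-12 - 39) + (14 - 165/4) = -51 - 109/4 = -313/4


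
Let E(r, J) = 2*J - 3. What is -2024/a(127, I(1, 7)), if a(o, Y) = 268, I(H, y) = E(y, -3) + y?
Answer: -506/67 ≈ -7.5522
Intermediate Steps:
E(r, J) = -3 + 2*J
I(H, y) = -9 + y (I(H, y) = (-3 + 2*(-3)) + y = (-3 - 6) + y = -9 + y)
-2024/a(127, I(1, 7)) = -2024/268 = -2024*1/268 = -506/67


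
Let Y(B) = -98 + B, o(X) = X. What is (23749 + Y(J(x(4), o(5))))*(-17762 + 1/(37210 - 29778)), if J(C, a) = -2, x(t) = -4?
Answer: -3121837870767/7432 ≈ -4.2005e+8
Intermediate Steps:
(23749 + Y(J(x(4), o(5))))*(-17762 + 1/(37210 - 29778)) = (23749 + (-98 - 2))*(-17762 + 1/(37210 - 29778)) = (23749 - 100)*(-17762 + 1/7432) = 23649*(-17762 + 1/7432) = 23649*(-132007183/7432) = -3121837870767/7432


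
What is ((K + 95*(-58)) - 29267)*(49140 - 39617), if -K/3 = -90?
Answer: -328610161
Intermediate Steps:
K = 270 (K = -3*(-90) = 270)
((K + 95*(-58)) - 29267)*(49140 - 39617) = ((270 + 95*(-58)) - 29267)*(49140 - 39617) = ((270 - 5510) - 29267)*9523 = (-5240 - 29267)*9523 = -34507*9523 = -328610161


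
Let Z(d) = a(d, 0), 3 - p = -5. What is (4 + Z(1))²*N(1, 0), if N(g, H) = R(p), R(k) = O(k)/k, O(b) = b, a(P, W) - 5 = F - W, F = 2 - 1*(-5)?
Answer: 256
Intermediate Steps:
F = 7 (F = 2 + 5 = 7)
p = 8 (p = 3 - 1*(-5) = 3 + 5 = 8)
a(P, W) = 12 - W (a(P, W) = 5 + (7 - W) = 12 - W)
Z(d) = 12 (Z(d) = 12 - 1*0 = 12 + 0 = 12)
R(k) = 1 (R(k) = k/k = 1)
N(g, H) = 1
(4 + Z(1))²*N(1, 0) = (4 + 12)²*1 = 16²*1 = 256*1 = 256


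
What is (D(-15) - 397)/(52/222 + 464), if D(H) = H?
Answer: -22866/25765 ≈ -0.88748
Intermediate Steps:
(D(-15) - 397)/(52/222 + 464) = (-15 - 397)/(52/222 + 464) = -412/(52*(1/222) + 464) = -412/(26/111 + 464) = -412/51530/111 = -412*111/51530 = -22866/25765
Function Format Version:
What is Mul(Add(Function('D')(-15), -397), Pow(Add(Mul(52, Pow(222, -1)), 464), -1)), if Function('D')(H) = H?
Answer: Rational(-22866, 25765) ≈ -0.88748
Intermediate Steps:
Mul(Add(Function('D')(-15), -397), Pow(Add(Mul(52, Pow(222, -1)), 464), -1)) = Mul(Add(-15, -397), Pow(Add(Mul(52, Pow(222, -1)), 464), -1)) = Mul(-412, Pow(Add(Mul(52, Rational(1, 222)), 464), -1)) = Mul(-412, Pow(Add(Rational(26, 111), 464), -1)) = Mul(-412, Pow(Rational(51530, 111), -1)) = Mul(-412, Rational(111, 51530)) = Rational(-22866, 25765)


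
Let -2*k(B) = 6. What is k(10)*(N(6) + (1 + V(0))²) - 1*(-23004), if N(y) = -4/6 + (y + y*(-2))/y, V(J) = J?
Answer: 23006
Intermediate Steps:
k(B) = -3 (k(B) = -½*6 = -3)
N(y) = -5/3 (N(y) = -4*⅙ + (y - 2*y)/y = -⅔ + (-y)/y = -⅔ - 1 = -5/3)
k(10)*(N(6) + (1 + V(0))²) - 1*(-23004) = -3*(-5/3 + (1 + 0)²) - 1*(-23004) = -3*(-5/3 + 1²) + 23004 = -3*(-5/3 + 1) + 23004 = -3*(-⅔) + 23004 = 2 + 23004 = 23006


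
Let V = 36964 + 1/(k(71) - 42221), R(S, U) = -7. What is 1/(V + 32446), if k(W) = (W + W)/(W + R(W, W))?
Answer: 1351001/93772979378 ≈ 1.4407e-5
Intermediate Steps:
k(W) = 2*W/(-7 + W) (k(W) = (W + W)/(W - 7) = (2*W)/(-7 + W) = 2*W/(-7 + W))
V = 49938400932/1351001 (V = 36964 + 1/(2*71/(-7 + 71) - 42221) = 36964 + 1/(2*71/64 - 42221) = 36964 + 1/(2*71*(1/64) - 42221) = 36964 + 1/(71/32 - 42221) = 36964 + 1/(-1351001/32) = 36964 - 32/1351001 = 49938400932/1351001 ≈ 36964.)
1/(V + 32446) = 1/(49938400932/1351001 + 32446) = 1/(93772979378/1351001) = 1351001/93772979378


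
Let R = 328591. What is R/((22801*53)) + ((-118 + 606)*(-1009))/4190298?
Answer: 390930810271/2531889094497 ≈ 0.15440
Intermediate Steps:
R/((22801*53)) + ((-118 + 606)*(-1009))/4190298 = 328591/((22801*53)) + ((-118 + 606)*(-1009))/4190298 = 328591/1208453 + (488*(-1009))*(1/4190298) = 328591*(1/1208453) - 492392*1/4190298 = 328591/1208453 - 246196/2095149 = 390930810271/2531889094497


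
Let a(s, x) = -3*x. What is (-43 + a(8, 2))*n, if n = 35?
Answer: -1715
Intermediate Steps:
(-43 + a(8, 2))*n = (-43 - 3*2)*35 = (-43 - 6)*35 = -49*35 = -1715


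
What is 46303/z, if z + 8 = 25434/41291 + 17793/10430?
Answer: -127013296270/15575501 ≈ -8154.7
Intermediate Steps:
z = -15575501/2743090 (z = -8 + (25434/41291 + 17793/10430) = -8 + (25434*(1/41291) + 17793*(1/10430)) = -8 + (162/263 + 17793/10430) = -8 + 6369219/2743090 = -15575501/2743090 ≈ -5.6781)
46303/z = 46303/(-15575501/2743090) = 46303*(-2743090/15575501) = -127013296270/15575501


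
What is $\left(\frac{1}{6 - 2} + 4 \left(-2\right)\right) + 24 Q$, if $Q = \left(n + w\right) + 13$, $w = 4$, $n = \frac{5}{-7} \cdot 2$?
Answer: $\frac{10247}{28} \approx 365.96$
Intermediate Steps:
$n = - \frac{10}{7}$ ($n = 5 \left(- \frac{1}{7}\right) 2 = \left(- \frac{5}{7}\right) 2 = - \frac{10}{7} \approx -1.4286$)
$Q = \frac{109}{7}$ ($Q = \left(- \frac{10}{7} + 4\right) + 13 = \frac{18}{7} + 13 = \frac{109}{7} \approx 15.571$)
$\left(\frac{1}{6 - 2} + 4 \left(-2\right)\right) + 24 Q = \left(\frac{1}{6 - 2} + 4 \left(-2\right)\right) + 24 \cdot \frac{109}{7} = \left(\frac{1}{4} - 8\right) + \frac{2616}{7} = - \frac{31}{4} + \frac{2616}{7} = \frac{10247}{28}$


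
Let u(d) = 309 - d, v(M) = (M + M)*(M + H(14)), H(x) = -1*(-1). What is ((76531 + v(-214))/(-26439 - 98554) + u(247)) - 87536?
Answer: -993982307/11363 ≈ -87475.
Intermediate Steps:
H(x) = 1
v(M) = 2*M*(1 + M) (v(M) = (M + M)*(M + 1) = (2*M)*(1 + M) = 2*M*(1 + M))
((76531 + v(-214))/(-26439 - 98554) + u(247)) - 87536 = ((76531 + 2*(-214)*(1 - 214))/(-26439 - 98554) + (309 - 1*247)) - 87536 = ((76531 + 2*(-214)*(-213))/(-124993) + (309 - 247)) - 87536 = ((76531 + 91164)*(-1/124993) + 62) - 87536 = (167695*(-1/124993) + 62) - 87536 = (-15245/11363 + 62) - 87536 = 689261/11363 - 87536 = -993982307/11363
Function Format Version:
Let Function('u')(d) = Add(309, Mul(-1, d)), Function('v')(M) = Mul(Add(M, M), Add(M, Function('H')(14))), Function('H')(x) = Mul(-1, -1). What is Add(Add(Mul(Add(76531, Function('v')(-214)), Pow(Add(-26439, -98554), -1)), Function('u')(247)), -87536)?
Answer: Rational(-993982307, 11363) ≈ -87475.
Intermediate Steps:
Function('H')(x) = 1
Function('v')(M) = Mul(2, M, Add(1, M)) (Function('v')(M) = Mul(Add(M, M), Add(M, 1)) = Mul(Mul(2, M), Add(1, M)) = Mul(2, M, Add(1, M)))
Add(Add(Mul(Add(76531, Function('v')(-214)), Pow(Add(-26439, -98554), -1)), Function('u')(247)), -87536) = Add(Add(Mul(Add(76531, Mul(2, -214, Add(1, -214))), Pow(Add(-26439, -98554), -1)), Add(309, Mul(-1, 247))), -87536) = Add(Add(Mul(Add(76531, Mul(2, -214, -213)), Pow(-124993, -1)), Add(309, -247)), -87536) = Add(Add(Mul(Add(76531, 91164), Rational(-1, 124993)), 62), -87536) = Add(Add(Mul(167695, Rational(-1, 124993)), 62), -87536) = Add(Add(Rational(-15245, 11363), 62), -87536) = Add(Rational(689261, 11363), -87536) = Rational(-993982307, 11363)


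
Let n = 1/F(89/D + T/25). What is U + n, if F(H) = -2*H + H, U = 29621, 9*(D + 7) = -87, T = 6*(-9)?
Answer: 444317/15 ≈ 29621.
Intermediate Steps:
T = -54
D = -50/3 (D = -7 + (⅑)*(-87) = -7 - 29/3 = -50/3 ≈ -16.667)
F(H) = -H
n = 2/15 (n = 1/(-(89/(-50/3) - 54/25)) = 1/(-(89*(-3/50) - 54*1/25)) = 1/(-(-267/50 - 54/25)) = 1/(-1*(-15/2)) = 1/(15/2) = 2/15 ≈ 0.13333)
U + n = 29621 + 2/15 = 444317/15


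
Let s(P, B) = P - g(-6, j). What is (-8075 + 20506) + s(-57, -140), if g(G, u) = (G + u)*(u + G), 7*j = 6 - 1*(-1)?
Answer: 12349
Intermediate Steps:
j = 1 (j = (6 - 1*(-1))/7 = (6 + 1)/7 = (⅐)*7 = 1)
g(G, u) = (G + u)² (g(G, u) = (G + u)*(G + u) = (G + u)²)
s(P, B) = -25 + P (s(P, B) = P - (-6 + 1)² = P - 1*(-5)² = P - 1*25 = P - 25 = -25 + P)
(-8075 + 20506) + s(-57, -140) = (-8075 + 20506) + (-25 - 57) = 12431 - 82 = 12349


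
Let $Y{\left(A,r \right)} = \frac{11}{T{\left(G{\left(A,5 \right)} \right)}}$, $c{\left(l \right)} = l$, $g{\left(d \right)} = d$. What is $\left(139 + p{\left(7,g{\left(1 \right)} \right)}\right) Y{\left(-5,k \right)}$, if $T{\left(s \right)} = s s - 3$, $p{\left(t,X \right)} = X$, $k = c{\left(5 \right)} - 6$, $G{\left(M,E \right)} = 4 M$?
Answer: $\frac{1540}{397} \approx 3.8791$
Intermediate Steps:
$k = -1$ ($k = 5 - 6 = -1$)
$T{\left(s \right)} = -3 + s^{2}$ ($T{\left(s \right)} = s^{2} - 3 = -3 + s^{2}$)
$Y{\left(A,r \right)} = \frac{11}{-3 + 16 A^{2}}$ ($Y{\left(A,r \right)} = \frac{11}{-3 + \left(4 A\right)^{2}} = \frac{11}{-3 + 16 A^{2}}$)
$\left(139 + p{\left(7,g{\left(1 \right)} \right)}\right) Y{\left(-5,k \right)} = \left(139 + 1\right) \frac{11}{-3 + 16 \left(-5\right)^{2}} = 140 \frac{11}{-3 + 16 \cdot 25} = 140 \frac{11}{-3 + 400} = 140 \cdot \frac{11}{397} = \frac{1540}{397}$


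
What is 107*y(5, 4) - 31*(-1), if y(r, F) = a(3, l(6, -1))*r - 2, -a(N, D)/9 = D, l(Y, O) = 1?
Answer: -4998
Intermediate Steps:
a(N, D) = -9*D
y(r, F) = -2 - 9*r (y(r, F) = (-9*1)*r - 2 = -9*r - 2 = -2 - 9*r)
107*y(5, 4) - 31*(-1) = 107*(-2 - 9*5) - 31*(-1) = 107*(-2 - 45) + 31 = 107*(-47) + 31 = -5029 + 31 = -4998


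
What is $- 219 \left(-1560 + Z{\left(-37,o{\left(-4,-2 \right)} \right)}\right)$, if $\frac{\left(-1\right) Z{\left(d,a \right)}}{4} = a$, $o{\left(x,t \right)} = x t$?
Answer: $348648$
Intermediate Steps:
$o{\left(x,t \right)} = t x$
$Z{\left(d,a \right)} = - 4 a$
$- 219 \left(-1560 + Z{\left(-37,o{\left(-4,-2 \right)} \right)}\right) = - 219 \left(-1560 - 4 \left(\left(-2\right) \left(-4\right)\right)\right) = - 219 \left(-1560 - 32\right) = \left(-219\right) \left(-1592\right) = 348648$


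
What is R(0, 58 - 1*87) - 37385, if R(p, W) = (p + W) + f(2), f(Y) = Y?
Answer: -37412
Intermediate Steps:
R(p, W) = 2 + W + p (R(p, W) = (p + W) + 2 = (W + p) + 2 = 2 + W + p)
R(0, 58 - 1*87) - 37385 = (2 + (58 - 1*87) + 0) - 37385 = (2 + (58 - 87) + 0) - 37385 = (2 - 29 + 0) - 37385 = -27 - 37385 = -37412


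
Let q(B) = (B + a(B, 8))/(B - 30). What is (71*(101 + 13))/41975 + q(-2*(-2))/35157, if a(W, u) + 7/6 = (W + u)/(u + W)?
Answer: 44390512823/230211551700 ≈ 0.19282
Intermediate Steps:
a(W, u) = -1/6 (a(W, u) = -7/6 + (W + u)/(u + W) = -7/6 + (W + u)/(W + u) = -7/6 + 1 = -1/6)
q(B) = (-1/6 + B)/(-30 + B) (q(B) = (B - 1/6)/(B - 30) = (-1/6 + B)/(-30 + B))
(71*(101 + 13))/41975 + q(-2*(-2))/35157 = (71*(101 + 13))/41975 + ((-1/6 - 2*(-2))/(-30 - 2*(-2)))/35157 = (71*114)*(1/41975) + ((-1/6 + 4)/(-30 + 4))*(1/35157) = 8094*(1/41975) + ((23/6)/(-26))*(1/35157) = 8094/41975 - 1/26*23/6*(1/35157) = 8094/41975 - 23/156*1/35157 = 8094/41975 - 23/5484492 = 44390512823/230211551700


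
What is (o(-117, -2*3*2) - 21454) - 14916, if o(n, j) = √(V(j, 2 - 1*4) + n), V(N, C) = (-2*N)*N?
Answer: -36370 + 9*I*√5 ≈ -36370.0 + 20.125*I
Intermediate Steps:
V(N, C) = -2*N²
o(n, j) = √(n - 2*j²) (o(n, j) = √(-2*j² + n) = √(n - 2*j²))
(o(-117, -2*3*2) - 21454) - 14916 = (√(-117 - 2*(-2*3*2)²) - 21454) - 14916 = (√(-117 - 2*(-6*2)²) - 21454) - 14916 = (√(-117 - 2*(-12)²) - 21454) - 14916 = (√(-117 - 2*144) - 21454) - 14916 = (√(-117 - 288) - 21454) - 14916 = (√(-405) - 21454) - 14916 = (9*I*√5 - 21454) - 14916 = (-21454 + 9*I*√5) - 14916 = -36370 + 9*I*√5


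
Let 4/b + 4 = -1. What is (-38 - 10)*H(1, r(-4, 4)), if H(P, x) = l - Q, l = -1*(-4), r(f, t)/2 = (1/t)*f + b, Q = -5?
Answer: -432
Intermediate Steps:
b = -⅘ (b = 4/(-4 - 1) = 4/(-5) = 4*(-⅕) = -⅘ ≈ -0.80000)
r(f, t) = -8/5 + 2*f/t (r(f, t) = 2*((1/t)*f - ⅘) = 2*(f/t - ⅘) = 2*(-⅘ + f/t) = -8/5 + 2*f/t)
l = 4
H(P, x) = 9 (H(P, x) = 4 - 1*(-5) = 4 + 5 = 9)
(-38 - 10)*H(1, r(-4, 4)) = (-38 - 10)*9 = -48*9 = -432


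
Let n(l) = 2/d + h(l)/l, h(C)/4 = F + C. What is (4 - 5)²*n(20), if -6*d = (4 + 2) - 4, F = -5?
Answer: -3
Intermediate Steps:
d = -⅓ (d = -((4 + 2) - 4)/6 = -(6 - 4)/6 = -⅙*2 = -⅓ ≈ -0.33333)
h(C) = -20 + 4*C (h(C) = 4*(-5 + C) = -20 + 4*C)
n(l) = -6 + (-20 + 4*l)/l (n(l) = 2/(-⅓) + (-20 + 4*l)/l = 2*(-3) + (-20 + 4*l)/l = -6 + (-20 + 4*l)/l)
(4 - 5)²*n(20) = (4 - 5)²*(-2 - 20/20) = (-1)²*(-2 - 20*1/20) = 1*(-2 - 1) = 1*(-3) = -3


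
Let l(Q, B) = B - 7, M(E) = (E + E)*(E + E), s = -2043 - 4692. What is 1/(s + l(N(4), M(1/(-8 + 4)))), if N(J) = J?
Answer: -4/26967 ≈ -0.00014833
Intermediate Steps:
s = -6735
M(E) = 4*E**2 (M(E) = (2*E)*(2*E) = 4*E**2)
l(Q, B) = -7 + B
1/(s + l(N(4), M(1/(-8 + 4)))) = 1/(-6735 + (-7 + 4*(1/(-8 + 4))**2)) = 1/(-6735 + (-7 + 4*(1/(-4))**2)) = 1/(-6735 + (-7 + 4*(-1/4)**2)) = 1/(-6735 + (-7 + 4*(1/16))) = 1/(-6735 + (-7 + 1/4)) = 1/(-6735 - 27/4) = 1/(-26967/4) = -4/26967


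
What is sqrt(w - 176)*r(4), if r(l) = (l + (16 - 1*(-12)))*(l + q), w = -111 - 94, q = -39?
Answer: -1120*I*sqrt(381) ≈ -21862.0*I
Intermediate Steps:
w = -205
r(l) = (-39 + l)*(28 + l) (r(l) = (l + (16 - 1*(-12)))*(l - 39) = (l + (16 + 12))*(-39 + l) = (l + 28)*(-39 + l) = (28 + l)*(-39 + l) = (-39 + l)*(28 + l))
sqrt(w - 176)*r(4) = sqrt(-205 - 176)*(-1092 + 4**2 - 11*4) = sqrt(-381)*(-1092 + 16 - 44) = (I*sqrt(381))*(-1120) = -1120*I*sqrt(381)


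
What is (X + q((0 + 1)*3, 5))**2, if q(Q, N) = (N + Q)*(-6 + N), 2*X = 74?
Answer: 841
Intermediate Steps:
X = 37 (X = (1/2)*74 = 37)
q(Q, N) = (-6 + N)*(N + Q)
(X + q((0 + 1)*3, 5))**2 = (37 + (5**2 - 6*5 - 6*(0 + 1)*3 + 5*((0 + 1)*3)))**2 = (37 + (25 - 30 - 6*3 + 5*(1*3)))**2 = (37 + (25 - 30 - 6*3 + 5*3))**2 = (37 + (25 - 30 - 18 + 15))**2 = (37 - 8)**2 = 29**2 = 841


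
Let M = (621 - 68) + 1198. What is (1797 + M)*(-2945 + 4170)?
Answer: 4346300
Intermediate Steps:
M = 1751 (M = 553 + 1198 = 1751)
(1797 + M)*(-2945 + 4170) = (1797 + 1751)*(-2945 + 4170) = 3548*1225 = 4346300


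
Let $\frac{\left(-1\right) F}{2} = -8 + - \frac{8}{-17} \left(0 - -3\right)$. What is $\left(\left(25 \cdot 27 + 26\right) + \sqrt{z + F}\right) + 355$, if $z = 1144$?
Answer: $1056 + \frac{2 \sqrt{83606}}{17} \approx 1090.0$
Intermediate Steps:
$F = \frac{224}{17}$ ($F = - 2 \left(-8 + - \frac{8}{-17} \left(0 - -3\right)\right) = - 2 \left(-8 + \left(-8\right) \left(- \frac{1}{17}\right) \left(0 + 3\right)\right) = - 2 \left(-8 + \frac{8}{17} \cdot 3\right) = - 2 \left(-8 + \frac{24}{17}\right) = \left(-2\right) \left(- \frac{112}{17}\right) = \frac{224}{17} \approx 13.176$)
$\left(\left(25 \cdot 27 + 26\right) + \sqrt{z + F}\right) + 355 = \left(\left(25 \cdot 27 + 26\right) + \sqrt{1144 + \frac{224}{17}}\right) + 355 = \left(\left(675 + 26\right) + \sqrt{\frac{19672}{17}}\right) + 355 = \left(701 + \frac{2 \sqrt{83606}}{17}\right) + 355 = 1056 + \frac{2 \sqrt{83606}}{17}$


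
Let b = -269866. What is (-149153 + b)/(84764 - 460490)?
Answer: 139673/125242 ≈ 1.1152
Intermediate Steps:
(-149153 + b)/(84764 - 460490) = (-149153 - 269866)/(84764 - 460490) = -419019/(-375726) = -419019*(-1/375726) = 139673/125242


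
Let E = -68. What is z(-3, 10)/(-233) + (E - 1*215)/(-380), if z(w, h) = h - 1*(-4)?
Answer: 60619/88540 ≈ 0.68465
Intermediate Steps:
z(w, h) = 4 + h (z(w, h) = h + 4 = 4 + h)
z(-3, 10)/(-233) + (E - 1*215)/(-380) = (4 + 10)/(-233) + (-68 - 1*215)/(-380) = 14*(-1/233) + (-68 - 215)*(-1/380) = -14/233 - 283*(-1/380) = -14/233 + 283/380 = 60619/88540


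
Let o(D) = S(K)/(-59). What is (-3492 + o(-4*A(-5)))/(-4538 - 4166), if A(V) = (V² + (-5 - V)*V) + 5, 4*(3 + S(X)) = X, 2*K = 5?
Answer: 1648205/4108288 ≈ 0.40119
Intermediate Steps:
K = 5/2 (K = (½)*5 = 5/2 ≈ 2.5000)
S(X) = -3 + X/4
A(V) = 5 + V² + V*(-5 - V) (A(V) = (V² + V*(-5 - V)) + 5 = 5 + V² + V*(-5 - V))
o(D) = 19/472 (o(D) = (-3 + (¼)*(5/2))/(-59) = (-3 + 5/8)*(-1/59) = -19/8*(-1/59) = 19/472)
(-3492 + o(-4*A(-5)))/(-4538 - 4166) = (-3492 + 19/472)/(-4538 - 4166) = -1648205/472/(-8704) = -1648205/472*(-1/8704) = 1648205/4108288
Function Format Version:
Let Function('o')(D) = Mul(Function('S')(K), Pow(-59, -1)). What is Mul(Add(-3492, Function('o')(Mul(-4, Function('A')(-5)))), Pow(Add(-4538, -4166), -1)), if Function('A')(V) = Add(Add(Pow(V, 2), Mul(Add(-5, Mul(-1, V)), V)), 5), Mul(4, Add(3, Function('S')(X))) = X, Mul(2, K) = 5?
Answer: Rational(1648205, 4108288) ≈ 0.40119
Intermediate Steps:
K = Rational(5, 2) (K = Mul(Rational(1, 2), 5) = Rational(5, 2) ≈ 2.5000)
Function('S')(X) = Add(-3, Mul(Rational(1, 4), X))
Function('A')(V) = Add(5, Pow(V, 2), Mul(V, Add(-5, Mul(-1, V)))) (Function('A')(V) = Add(Add(Pow(V, 2), Mul(V, Add(-5, Mul(-1, V)))), 5) = Add(5, Pow(V, 2), Mul(V, Add(-5, Mul(-1, V)))))
Function('o')(D) = Rational(19, 472) (Function('o')(D) = Mul(Add(-3, Mul(Rational(1, 4), Rational(5, 2))), Pow(-59, -1)) = Mul(Add(-3, Rational(5, 8)), Rational(-1, 59)) = Mul(Rational(-19, 8), Rational(-1, 59)) = Rational(19, 472))
Mul(Add(-3492, Function('o')(Mul(-4, Function('A')(-5)))), Pow(Add(-4538, -4166), -1)) = Mul(Add(-3492, Rational(19, 472)), Pow(Add(-4538, -4166), -1)) = Mul(Rational(-1648205, 472), Pow(-8704, -1)) = Mul(Rational(-1648205, 472), Rational(-1, 8704)) = Rational(1648205, 4108288)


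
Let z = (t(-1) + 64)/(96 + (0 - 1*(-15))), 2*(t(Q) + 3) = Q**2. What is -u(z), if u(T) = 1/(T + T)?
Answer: -37/41 ≈ -0.90244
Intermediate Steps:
t(Q) = -3 + Q**2/2
z = 41/74 (z = ((-3 + (1/2)*(-1)**2) + 64)/(96 + (0 - 1*(-15))) = ((-3 + (1/2)*1) + 64)/(96 + (0 + 15)) = ((-3 + 1/2) + 64)/(96 + 15) = (-5/2 + 64)/111 = (123/2)*(1/111) = 41/74 ≈ 0.55405)
u(T) = 1/(2*T)
-u(z) = -1/(2*41/74) = -74/(2*41) = -1*37/41 = -37/41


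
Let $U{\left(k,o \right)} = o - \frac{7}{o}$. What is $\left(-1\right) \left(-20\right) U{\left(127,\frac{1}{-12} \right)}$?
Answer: $\frac{5035}{3} \approx 1678.3$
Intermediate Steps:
$\left(-1\right) \left(-20\right) U{\left(127,\frac{1}{-12} \right)} = \left(-1\right) \left(-20\right) \left(\frac{1}{-12} - \frac{7}{\frac{1}{-12}}\right) = 20 \left(- \frac{1}{12} - \frac{7}{- \frac{1}{12}}\right) = 20 \left(- \frac{1}{12} - -84\right) = 20 \left(- \frac{1}{12} + 84\right) = 20 \cdot \frac{1007}{12} = \frac{5035}{3}$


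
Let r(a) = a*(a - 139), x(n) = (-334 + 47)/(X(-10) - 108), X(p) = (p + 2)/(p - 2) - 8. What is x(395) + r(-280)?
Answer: 40593581/346 ≈ 1.1732e+5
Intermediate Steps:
X(p) = -8 + (2 + p)/(-2 + p) (X(p) = (2 + p)/(-2 + p) - 8 = -8 + (2 + p)/(-2 + p))
x(n) = 861/346 (x(n) = (-334 + 47)/((18 - 7*(-10))/(-2 - 10) - 108) = -287/((18 + 70)/(-12) - 108) = -287/(-1/12*88 - 108) = -287/(-22/3 - 108) = -287/(-346/3) = -287*(-3/346) = 861/346)
r(a) = a*(-139 + a)
x(395) + r(-280) = 861/346 - 280*(-139 - 280) = 861/346 - 280*(-419) = 861/346 + 117320 = 40593581/346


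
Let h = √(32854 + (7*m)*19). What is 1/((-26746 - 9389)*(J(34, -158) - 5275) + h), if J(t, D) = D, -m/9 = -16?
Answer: 196321455/38542113693265019 - √52006/38542113693265019 ≈ 5.0937e-9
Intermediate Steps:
m = 144 (m = -9*(-16) = 144)
h = √52006 (h = √(32854 + (7*144)*19) = √(32854 + 1008*19) = √(32854 + 19152) = √52006 ≈ 228.05)
1/((-26746 - 9389)*(J(34, -158) - 5275) + h) = 1/((-26746 - 9389)*(-158 - 5275) + √52006) = 1/(-36135*(-5433) + √52006) = 1/(196321455 + √52006)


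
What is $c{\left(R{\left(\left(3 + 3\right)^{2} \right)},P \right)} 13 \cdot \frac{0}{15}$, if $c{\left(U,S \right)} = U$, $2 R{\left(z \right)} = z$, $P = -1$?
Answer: $0$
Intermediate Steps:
$R{\left(z \right)} = \frac{z}{2}$
$c{\left(R{\left(\left(3 + 3\right)^{2} \right)},P \right)} 13 \cdot \frac{0}{15} = \frac{\left(3 + 3\right)^{2}}{2} \cdot 13 \cdot \frac{0}{15} = \frac{6^{2}}{2} \cdot 13 \cdot 0 \cdot \frac{1}{15} = \frac{1}{2} \cdot 36 \cdot 13 \cdot 0 = 18 \cdot 13 \cdot 0 = 234 \cdot 0 = 0$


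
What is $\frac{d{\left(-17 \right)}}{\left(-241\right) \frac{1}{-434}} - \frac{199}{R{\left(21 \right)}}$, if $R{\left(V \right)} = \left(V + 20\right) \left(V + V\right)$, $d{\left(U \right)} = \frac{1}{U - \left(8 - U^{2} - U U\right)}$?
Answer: $- \frac{3681997}{32785158} \approx -0.11231$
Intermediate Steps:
$d{\left(U \right)} = \frac{1}{-8 + U + 2 U^{2}}$ ($d{\left(U \right)} = \frac{1}{U + \left(\left(U^{2} + U^{2}\right) - 8\right)} = \frac{1}{U + \left(2 U^{2} - 8\right)} = \frac{1}{U + \left(-8 + 2 U^{2}\right)} = \frac{1}{-8 + U + 2 U^{2}}$)
$R{\left(V \right)} = 2 V \left(20 + V\right)$ ($R{\left(V \right)} = \left(20 + V\right) 2 V = 2 V \left(20 + V\right)$)
$\frac{d{\left(-17 \right)}}{\left(-241\right) \frac{1}{-434}} - \frac{199}{R{\left(21 \right)}} = \frac{1}{\left(-8 - 17 + 2 \left(-17\right)^{2}\right) \left(- \frac{241}{-434}\right)} - \frac{199}{2 \cdot 21 \left(20 + 21\right)} = \frac{1}{\left(-8 - 17 + 2 \cdot 289\right) \left(\left(-241\right) \left(- \frac{1}{434}\right)\right)} - \frac{199}{2 \cdot 21 \cdot 41} = \frac{1}{\left(-8 - 17 + 578\right) \frac{241}{434}} - \frac{199}{1722} = \frac{1}{553} \cdot \frac{434}{241} - \frac{199}{1722} = \frac{62}{19039} - \frac{199}{1722} = - \frac{3681997}{32785158}$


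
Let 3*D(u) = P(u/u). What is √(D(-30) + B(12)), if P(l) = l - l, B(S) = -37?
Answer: I*√37 ≈ 6.0828*I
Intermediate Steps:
P(l) = 0
D(u) = 0 (D(u) = (⅓)*0 = 0)
√(D(-30) + B(12)) = √(0 - 37) = √(-37) = I*√37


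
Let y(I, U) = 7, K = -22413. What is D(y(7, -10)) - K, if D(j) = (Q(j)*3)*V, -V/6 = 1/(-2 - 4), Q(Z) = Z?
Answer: 22434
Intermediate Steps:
V = 1 (V = -6/(-2 - 4) = -6/(-6) = -6*(-⅙) = 1)
D(j) = 3*j (D(j) = (j*3)*1 = (3*j)*1 = 3*j)
D(y(7, -10)) - K = 3*7 - 1*(-22413) = 21 + 22413 = 22434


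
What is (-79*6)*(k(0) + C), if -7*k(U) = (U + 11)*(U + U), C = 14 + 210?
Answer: -106176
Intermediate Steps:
C = 224
k(U) = -2*U*(11 + U)/7 (k(U) = -(U + 11)*(U + U)/7 = -(11 + U)*2*U/7 = -2*U*(11 + U)/7)
(-79*6)*(k(0) + C) = (-79*6)*(-2/7*0*(11 + 0) + 224) = -474*(-2/7*0*11 + 224) = -474*(0 + 224) = -474*224 = -106176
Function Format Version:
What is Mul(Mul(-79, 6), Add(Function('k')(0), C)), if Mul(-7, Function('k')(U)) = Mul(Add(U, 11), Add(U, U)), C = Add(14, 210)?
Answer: -106176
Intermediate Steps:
C = 224
Function('k')(U) = Mul(Rational(-2, 7), U, Add(11, U)) (Function('k')(U) = Mul(Rational(-1, 7), Mul(Add(U, 11), Add(U, U))) = Mul(Rational(-1, 7), Mul(Add(11, U), Mul(2, U))) = Mul(Rational(-1, 7), Mul(2, U, Add(11, U))) = Mul(Rational(-2, 7), U, Add(11, U)))
Mul(Mul(-79, 6), Add(Function('k')(0), C)) = Mul(Mul(-79, 6), Add(Mul(Rational(-2, 7), 0, Add(11, 0)), 224)) = Mul(-474, Add(Mul(Rational(-2, 7), 0, 11), 224)) = Mul(-474, Add(0, 224)) = Mul(-474, 224) = -106176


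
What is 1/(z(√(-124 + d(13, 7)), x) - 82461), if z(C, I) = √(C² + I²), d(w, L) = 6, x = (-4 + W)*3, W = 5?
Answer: -82461/6799816630 - I*√109/6799816630 ≈ -1.2127e-5 - 1.5354e-9*I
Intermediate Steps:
x = 3 (x = (-4 + 5)*3 = 1*3 = 3)
1/(z(√(-124 + d(13, 7)), x) - 82461) = 1/(√((√(-124 + 6))² + 3²) - 82461) = 1/(√((√(-118))² + 9) - 82461) = 1/(√((I*√118)² + 9) - 82461) = 1/(√(-118 + 9) - 82461) = 1/(√(-109) - 82461) = 1/(I*√109 - 82461) = 1/(-82461 + I*√109)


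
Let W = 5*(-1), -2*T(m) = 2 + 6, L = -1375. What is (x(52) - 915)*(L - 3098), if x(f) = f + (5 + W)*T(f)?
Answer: 3860199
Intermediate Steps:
T(m) = -4 (T(m) = -(2 + 6)/2 = -½*8 = -4)
W = -5
x(f) = f (x(f) = f + (5 - 5)*(-4) = f + 0*(-4) = f + 0 = f)
(x(52) - 915)*(L - 3098) = (52 - 915)*(-1375 - 3098) = -863*(-4473) = 3860199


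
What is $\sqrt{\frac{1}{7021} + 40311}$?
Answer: $\frac{2 \sqrt{496777054543}}{7021} \approx 200.78$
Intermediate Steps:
$\sqrt{\frac{1}{7021} + 40311} = \sqrt{\frac{283023532}{7021}} = \frac{2 \sqrt{496777054543}}{7021}$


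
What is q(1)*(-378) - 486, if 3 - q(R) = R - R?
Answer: -1620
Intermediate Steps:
q(R) = 3 (q(R) = 3 - (R - R) = 3 - 1*0 = 3 + 0 = 3)
q(1)*(-378) - 486 = 3*(-378) - 486 = -1134 - 486 = -1620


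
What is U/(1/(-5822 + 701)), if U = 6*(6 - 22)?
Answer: 491616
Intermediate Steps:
U = -96 (U = 6*(-16) = -96)
U/(1/(-5822 + 701)) = -96/(1/(-5822 + 701)) = -96/(1/(-5121)) = -96/(-1/5121) = -96*(-5121) = 491616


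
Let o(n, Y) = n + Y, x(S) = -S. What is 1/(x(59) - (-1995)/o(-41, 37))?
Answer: -4/2231 ≈ -0.0017929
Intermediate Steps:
o(n, Y) = Y + n
1/(x(59) - (-1995)/o(-41, 37)) = 1/(-1*59 - (-1995)/(37 - 41)) = 1/(-59 - (-1995)/(-4)) = 1/(-59 - (-1995)*(-1)/4) = 1/(-59 - 5*399/4) = 1/(-59 - 1995/4) = 1/(-2231/4) = -4/2231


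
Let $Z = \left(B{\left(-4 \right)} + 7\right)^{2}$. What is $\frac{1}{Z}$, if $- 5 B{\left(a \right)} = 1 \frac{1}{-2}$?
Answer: $\frac{100}{5041} \approx 0.019837$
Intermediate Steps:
$B{\left(a \right)} = \frac{1}{10}$ ($B{\left(a \right)} = - \frac{1 \frac{1}{-2}}{5} = - \frac{1 \left(- \frac{1}{2}\right)}{5} = \left(- \frac{1}{5}\right) \left(- \frac{1}{2}\right) = \frac{1}{10}$)
$Z = \frac{5041}{100}$ ($Z = \left(\frac{1}{10} + 7\right)^{2} = \left(\frac{71}{10}\right)^{2} = \frac{5041}{100} \approx 50.41$)
$\frac{1}{Z} = \frac{1}{\frac{5041}{100}} = \frac{100}{5041}$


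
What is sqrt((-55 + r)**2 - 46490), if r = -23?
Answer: I*sqrt(40406) ≈ 201.01*I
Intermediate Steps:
sqrt((-55 + r)**2 - 46490) = sqrt((-55 - 23)**2 - 46490) = sqrt((-78)**2 - 46490) = sqrt(6084 - 46490) = sqrt(-40406) = I*sqrt(40406)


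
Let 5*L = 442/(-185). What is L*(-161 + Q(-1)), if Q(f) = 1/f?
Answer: 71604/925 ≈ 77.410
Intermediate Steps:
L = -442/925 (L = (442/(-185))/5 = (442*(-1/185))/5 = (⅕)*(-442/185) = -442/925 ≈ -0.47784)
L*(-161 + Q(-1)) = -442*(-161 + 1/(-1))/925 = -442*(-161 - 1)/925 = -442/925*(-162) = 71604/925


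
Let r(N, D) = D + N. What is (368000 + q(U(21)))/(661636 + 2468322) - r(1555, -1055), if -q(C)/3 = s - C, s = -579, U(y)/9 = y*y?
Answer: -782298678/1564979 ≈ -499.88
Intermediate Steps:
U(y) = 9*y² (U(y) = 9*(y*y) = 9*y²)
q(C) = 1737 + 3*C (q(C) = -3*(-579 - C) = 1737 + 3*C)
(368000 + q(U(21)))/(661636 + 2468322) - r(1555, -1055) = (368000 + (1737 + 3*(9*21²)))/(661636 + 2468322) - (-1055 + 1555) = (368000 + (1737 + 3*(9*441)))/3129958 - 1*500 = (368000 + (1737 + 3*3969))*(1/3129958) - 500 = (368000 + (1737 + 11907))*(1/3129958) - 500 = (368000 + 13644)*(1/3129958) - 500 = 381644*(1/3129958) - 500 = 190822/1564979 - 500 = -782298678/1564979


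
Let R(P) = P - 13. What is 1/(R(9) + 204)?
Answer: 1/200 ≈ 0.0050000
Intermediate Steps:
R(P) = -13 + P
1/(R(9) + 204) = 1/((-13 + 9) + 204) = 1/(-4 + 204) = 1/200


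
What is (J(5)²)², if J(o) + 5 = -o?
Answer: 10000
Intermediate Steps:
J(o) = -5 - o
(J(5)²)² = ((-5 - 1*5)²)² = ((-5 - 5)²)² = ((-10)²)² = 100² = 10000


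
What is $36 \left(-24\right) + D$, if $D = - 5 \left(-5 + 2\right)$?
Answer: $-849$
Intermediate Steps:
$D = 15$ ($D = \left(-5\right) \left(-3\right) = 15$)
$36 \left(-24\right) + D = 36 \left(-24\right) + 15 = -864 + 15 = -849$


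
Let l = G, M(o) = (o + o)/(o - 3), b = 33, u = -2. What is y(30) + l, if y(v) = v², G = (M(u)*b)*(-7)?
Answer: 3576/5 ≈ 715.20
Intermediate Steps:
M(o) = 2*o/(-3 + o) (M(o) = (2*o)/(-3 + o) = 2*o/(-3 + o))
G = -924/5 (G = ((2*(-2)/(-3 - 2))*33)*(-7) = ((2*(-2)/(-5))*33)*(-7) = ((2*(-2)*(-⅕))*33)*(-7) = ((⅘)*33)*(-7) = (132/5)*(-7) = -924/5 ≈ -184.80)
l = -924/5 ≈ -184.80
y(30) + l = 30² - 924/5 = 900 - 924/5 = 3576/5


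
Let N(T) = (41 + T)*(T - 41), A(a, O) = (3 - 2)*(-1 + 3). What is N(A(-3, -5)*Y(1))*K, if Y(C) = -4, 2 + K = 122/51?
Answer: -10780/17 ≈ -634.12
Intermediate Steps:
K = 20/51 (K = -2 + 122/51 = 20/51 ≈ 0.39216)
A(a, O) = 2 (A(a, O) = 1*2 = 2)
N(T) = (-41 + T)*(41 + T) (N(T) = (41 + T)*(-41 + T) = (-41 + T)*(41 + T))
N(A(-3, -5)*Y(1))*K = (-1681 + (2*(-4))**2)*(20/51) = (-1681 + (-8)**2)*(20/51) = (-1681 + 64)*(20/51) = -1617*20/51 = -10780/17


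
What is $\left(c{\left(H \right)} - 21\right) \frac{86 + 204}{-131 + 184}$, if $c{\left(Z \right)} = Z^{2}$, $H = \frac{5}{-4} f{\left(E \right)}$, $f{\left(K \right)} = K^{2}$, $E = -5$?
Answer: $\frac{2216905}{424} \approx 5228.5$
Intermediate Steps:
$H = - \frac{125}{4}$ ($H = \frac{5}{-4} \left(-5\right)^{2} = 5 \left(- \frac{1}{4}\right) 25 = \left(- \frac{5}{4}\right) 25 = - \frac{125}{4} \approx -31.25$)
$\left(c{\left(H \right)} - 21\right) \frac{86 + 204}{-131 + 184} = \left(\left(- \frac{125}{4}\right)^{2} - 21\right) \frac{86 + 204}{-131 + 184} = \left(\frac{15625}{16} - 21\right) \frac{290}{53} = \frac{15289 \cdot 290 \cdot \frac{1}{53}}{16} = \frac{15289}{16} \cdot \frac{290}{53} = \frac{2216905}{424}$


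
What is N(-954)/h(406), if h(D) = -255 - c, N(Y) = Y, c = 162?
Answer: 318/139 ≈ 2.2878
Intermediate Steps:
h(D) = -417 (h(D) = -255 - 1*162 = -255 - 162 = -417)
N(-954)/h(406) = -954/(-417) = -954*(-1/417) = 318/139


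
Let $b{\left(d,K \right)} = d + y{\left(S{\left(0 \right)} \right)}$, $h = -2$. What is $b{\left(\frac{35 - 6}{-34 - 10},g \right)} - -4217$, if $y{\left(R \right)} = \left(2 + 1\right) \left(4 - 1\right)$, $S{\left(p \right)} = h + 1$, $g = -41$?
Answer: $\frac{185915}{44} \approx 4225.3$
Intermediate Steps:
$S{\left(p \right)} = -1$ ($S{\left(p \right)} = -2 + 1 = -1$)
$y{\left(R \right)} = 9$ ($y{\left(R \right)} = 3 \cdot 3 = 9$)
$b{\left(d,K \right)} = 9 + d$ ($b{\left(d,K \right)} = d + 9 = 9 + d$)
$b{\left(\frac{35 - 6}{-34 - 10},g \right)} - -4217 = \left(9 + \frac{35 - 6}{-34 - 10}\right) - -4217 = \left(9 + \frac{29}{-44}\right) + 4217 = \left(9 + 29 \left(- \frac{1}{44}\right)\right) + 4217 = \left(9 - \frac{29}{44}\right) + 4217 = \frac{367}{44} + 4217 = \frac{185915}{44}$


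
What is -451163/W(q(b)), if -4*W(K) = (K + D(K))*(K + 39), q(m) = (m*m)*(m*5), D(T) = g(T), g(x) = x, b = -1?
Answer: -26539/5 ≈ -5307.8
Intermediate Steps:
D(T) = T
q(m) = 5*m³ (q(m) = m²*(5*m) = 5*m³)
W(K) = -K*(39 + K)/2 (W(K) = -(K + K)*(K + 39)/4 = -2*K*(39 + K)/4 = -K*(39 + K)/2)
-451163/W(q(b)) = -451163*(-2/(5*(-39 - 5*(-1)³))) = -451163*(-2/(5*(-39 - 5*(-1)))) = -451163*(-2/(5*(-39 - 1*(-5)))) = -451163*(-2/(5*(-39 + 5))) = -451163/((½)*(-5)*(-34)) = -451163/85 = -451163*1/85 = -26539/5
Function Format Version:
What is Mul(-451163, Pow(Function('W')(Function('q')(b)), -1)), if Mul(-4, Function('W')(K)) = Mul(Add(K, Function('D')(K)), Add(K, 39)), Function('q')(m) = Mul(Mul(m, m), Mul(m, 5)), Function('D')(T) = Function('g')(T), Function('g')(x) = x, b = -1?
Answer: Rational(-26539, 5) ≈ -5307.8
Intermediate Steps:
Function('D')(T) = T
Function('q')(m) = Mul(5, Pow(m, 3)) (Function('q')(m) = Mul(Pow(m, 2), Mul(5, m)) = Mul(5, Pow(m, 3)))
Function('W')(K) = Mul(Rational(-1, 2), K, Add(39, K)) (Function('W')(K) = Mul(Rational(-1, 4), Mul(Add(K, K), Add(K, 39))) = Mul(Rational(-1, 4), Mul(Mul(2, K), Add(39, K))) = Mul(Rational(-1, 4), Mul(2, K, Add(39, K))) = Mul(Rational(-1, 2), K, Add(39, K)))
Mul(-451163, Pow(Function('W')(Function('q')(b)), -1)) = Mul(-451163, Pow(Mul(Rational(1, 2), Mul(5, Pow(-1, 3)), Add(-39, Mul(-1, Mul(5, Pow(-1, 3))))), -1)) = Mul(-451163, Pow(Mul(Rational(1, 2), Mul(5, -1), Add(-39, Mul(-1, Mul(5, -1)))), -1)) = Mul(-451163, Pow(Mul(Rational(1, 2), -5, Add(-39, Mul(-1, -5))), -1)) = Mul(-451163, Pow(Mul(Rational(1, 2), -5, Add(-39, 5)), -1)) = Mul(-451163, Pow(Mul(Rational(1, 2), -5, -34), -1)) = Mul(-451163, Pow(85, -1)) = Mul(-451163, Rational(1, 85)) = Rational(-26539, 5)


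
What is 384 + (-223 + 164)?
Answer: 325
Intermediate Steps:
384 + (-223 + 164) = 384 - 59 = 325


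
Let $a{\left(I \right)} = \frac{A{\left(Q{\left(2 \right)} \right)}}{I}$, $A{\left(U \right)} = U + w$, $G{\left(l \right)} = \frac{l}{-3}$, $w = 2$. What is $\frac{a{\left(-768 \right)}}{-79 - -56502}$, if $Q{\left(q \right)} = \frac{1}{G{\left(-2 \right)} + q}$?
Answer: $- \frac{19}{346662912} \approx -5.4808 \cdot 10^{-8}$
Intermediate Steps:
$G{\left(l \right)} = - \frac{l}{3}$ ($G{\left(l \right)} = l \left(- \frac{1}{3}\right) = - \frac{l}{3}$)
$Q{\left(q \right)} = \frac{1}{\frac{2}{3} + q}$ ($Q{\left(q \right)} = \frac{1}{\left(- \frac{1}{3}\right) \left(-2\right) + q} = \frac{1}{\frac{2}{3} + q}$)
$A{\left(U \right)} = 2 + U$ ($A{\left(U \right)} = U + 2 = 2 + U$)
$a{\left(I \right)} = \frac{19}{8 I}$ ($a{\left(I \right)} = \frac{2 + \frac{3}{2 + 3 \cdot 2}}{I} = \frac{2 + \frac{3}{2 + 6}}{I} = \frac{2 + \frac{3}{8}}{I} = \frac{19}{8 I}$)
$\frac{a{\left(-768 \right)}}{-79 - -56502} = \frac{\frac{19}{8} \frac{1}{-768}}{-79 - -56502} = \frac{\frac{19}{8} \left(- \frac{1}{768}\right)}{-79 + 56502} = - \frac{19}{6144 \cdot 56423} = \left(- \frac{19}{6144}\right) \frac{1}{56423} = - \frac{19}{346662912}$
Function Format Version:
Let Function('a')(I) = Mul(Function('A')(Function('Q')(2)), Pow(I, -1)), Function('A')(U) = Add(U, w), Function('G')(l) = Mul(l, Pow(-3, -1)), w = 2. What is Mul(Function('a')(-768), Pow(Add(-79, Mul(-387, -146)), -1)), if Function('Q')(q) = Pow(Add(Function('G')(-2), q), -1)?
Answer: Rational(-19, 346662912) ≈ -5.4808e-8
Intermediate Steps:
Function('G')(l) = Mul(Rational(-1, 3), l) (Function('G')(l) = Mul(l, Rational(-1, 3)) = Mul(Rational(-1, 3), l))
Function('Q')(q) = Pow(Add(Rational(2, 3), q), -1) (Function('Q')(q) = Pow(Add(Mul(Rational(-1, 3), -2), q), -1) = Pow(Add(Rational(2, 3), q), -1))
Function('A')(U) = Add(2, U) (Function('A')(U) = Add(U, 2) = Add(2, U))
Function('a')(I) = Mul(Rational(19, 8), Pow(I, -1)) (Function('a')(I) = Mul(Add(2, Mul(3, Pow(Add(2, Mul(3, 2)), -1))), Pow(I, -1)) = Mul(Add(2, Mul(3, Pow(Add(2, 6), -1))), Pow(I, -1)) = Mul(Add(2, Mul(3, Pow(8, -1))), Pow(I, -1)) = Mul(Add(2, Mul(3, Rational(1, 8))), Pow(I, -1)) = Mul(Add(2, Rational(3, 8)), Pow(I, -1)) = Mul(Rational(19, 8), Pow(I, -1)))
Mul(Function('a')(-768), Pow(Add(-79, Mul(-387, -146)), -1)) = Mul(Mul(Rational(19, 8), Pow(-768, -1)), Pow(Add(-79, Mul(-387, -146)), -1)) = Mul(Mul(Rational(19, 8), Rational(-1, 768)), Pow(Add(-79, 56502), -1)) = Mul(Rational(-19, 6144), Pow(56423, -1)) = Mul(Rational(-19, 6144), Rational(1, 56423)) = Rational(-19, 346662912)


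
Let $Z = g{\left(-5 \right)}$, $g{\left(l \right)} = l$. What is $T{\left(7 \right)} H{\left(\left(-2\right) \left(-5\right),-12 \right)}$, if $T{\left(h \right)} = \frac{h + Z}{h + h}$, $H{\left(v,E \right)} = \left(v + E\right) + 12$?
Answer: $\frac{10}{7} \approx 1.4286$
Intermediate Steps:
$Z = -5$
$H{\left(v,E \right)} = 12 + E + v$ ($H{\left(v,E \right)} = \left(E + v\right) + 12 = 12 + E + v$)
$T{\left(h \right)} = \frac{-5 + h}{2 h}$ ($T{\left(h \right)} = \frac{h - 5}{h + h} = \frac{-5 + h}{2 h}$)
$T{\left(7 \right)} H{\left(\left(-2\right) \left(-5\right),-12 \right)} = \frac{-5 + 7}{2 \cdot 7} \left(12 - 12 - -10\right) = \frac{1}{2} \cdot \frac{1}{7} \cdot 2 \left(12 - 12 + 10\right) = \frac{1}{7} \cdot 10 = \frac{10}{7}$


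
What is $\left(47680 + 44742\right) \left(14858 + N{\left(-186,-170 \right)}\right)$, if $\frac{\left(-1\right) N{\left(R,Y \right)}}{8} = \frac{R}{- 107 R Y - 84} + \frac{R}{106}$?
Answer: $\frac{233407176620941}{169812} \approx 1.3745 \cdot 10^{9}$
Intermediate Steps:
$N{\left(R,Y \right)} = - \frac{4 R}{53} - \frac{8 R}{-84 - 107 R Y}$ ($N{\left(R,Y \right)} = - 8 \left(\frac{R}{- 107 R Y - 84} + \frac{R}{106}\right) = - 8 \left(\frac{R}{- 107 R Y - 84} + R \frac{1}{106}\right) = - 8 \left(\frac{R}{-84 - 107 R Y} + \frac{R}{106}\right) = - 8 \left(\frac{R}{106} + \frac{R}{-84 - 107 R Y}\right) = - \frac{4 R}{53} - \frac{8 R}{-84 - 107 R Y}$)
$\left(47680 + 44742\right) \left(14858 + N{\left(-186,-170 \right)}\right) = \left(47680 + 44742\right) \left(14858 + \frac{4}{53} \left(-186\right) \frac{1}{84 + 107 \left(-186\right) \left(-170\right)} \left(22 - \left(-19902\right) \left(-170\right)\right)\right) = 92422 \left(14858 + \frac{4}{53} \left(-186\right) \frac{1}{84 + 3383340} \left(22 - 3383340\right)\right) = 92422 \left(14858 + \frac{4}{53} \left(-186\right) \frac{1}{3383424} \left(-3383318\right)\right) = 92422 \left(14858 + \frac{52441429}{3735864}\right) = 92422 \cdot \frac{55559908741}{3735864} = \frac{233407176620941}{169812}$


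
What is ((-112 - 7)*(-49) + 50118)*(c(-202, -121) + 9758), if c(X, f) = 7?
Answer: 546341985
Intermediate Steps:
((-112 - 7)*(-49) + 50118)*(c(-202, -121) + 9758) = ((-112 - 7)*(-49) + 50118)*(7 + 9758) = (-119*(-49) + 50118)*9765 = (5831 + 50118)*9765 = 55949*9765 = 546341985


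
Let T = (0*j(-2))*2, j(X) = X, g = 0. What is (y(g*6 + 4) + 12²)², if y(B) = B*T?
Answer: 20736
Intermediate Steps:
T = 0 (T = (0*(-2))*2 = 0*2 = 0)
y(B) = 0 (y(B) = B*0 = 0)
(y(g*6 + 4) + 12²)² = (0 + 12²)² = (0 + 144)² = 144² = 20736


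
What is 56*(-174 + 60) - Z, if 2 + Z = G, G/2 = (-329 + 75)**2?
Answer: -135414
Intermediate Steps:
G = 129032 (G = 2*(-329 + 75)**2 = 2*(-254)**2 = 2*64516 = 129032)
Z = 129030 (Z = -2 + 129032 = 129030)
56*(-174 + 60) - Z = 56*(-174 + 60) - 1*129030 = 56*(-114) - 129030 = -6384 - 129030 = -135414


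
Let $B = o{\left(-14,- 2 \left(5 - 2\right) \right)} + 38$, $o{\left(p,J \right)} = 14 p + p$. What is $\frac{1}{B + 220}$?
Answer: $\frac{1}{48} \approx 0.020833$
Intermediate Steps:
$o{\left(p,J \right)} = 15 p$
$B = -172$ ($B = 15 \left(-14\right) + 38 = -210 + 38 = -172$)
$\frac{1}{B + 220} = \frac{1}{-172 + 220} = \frac{1}{48}$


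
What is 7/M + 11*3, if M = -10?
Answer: 323/10 ≈ 32.300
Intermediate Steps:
7/M + 11*3 = 7/(-10) + 11*3 = 7*(-⅒) + 33 = -7/10 + 33 = 323/10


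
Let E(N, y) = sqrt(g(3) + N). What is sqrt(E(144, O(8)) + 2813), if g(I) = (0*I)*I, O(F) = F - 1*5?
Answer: 5*sqrt(113) ≈ 53.151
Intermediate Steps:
O(F) = -5 + F (O(F) = F - 5 = -5 + F)
g(I) = 0 (g(I) = 0*I = 0)
E(N, y) = sqrt(N) (E(N, y) = sqrt(0 + N) = sqrt(N))
sqrt(E(144, O(8)) + 2813) = sqrt(sqrt(144) + 2813) = sqrt(12 + 2813) = sqrt(2825) = 5*sqrt(113)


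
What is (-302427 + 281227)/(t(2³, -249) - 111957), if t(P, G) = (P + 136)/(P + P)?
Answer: 5300/27987 ≈ 0.18937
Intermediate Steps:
t(P, G) = (136 + P)/(2*P) (t(P, G) = (136 + P)/((2*P)) = (136 + P)*(1/(2*P)) = (136 + P)/(2*P))
(-302427 + 281227)/(t(2³, -249) - 111957) = (-302427 + 281227)/((136 + 2³)/(2*(2³)) - 111957) = -21200/((½)*(136 + 8)/8 - 111957) = -21200/((½)*(⅛)*144 - 111957) = -21200/(9 - 111957) = -21200/(-111948) = -21200*(-1/111948) = 5300/27987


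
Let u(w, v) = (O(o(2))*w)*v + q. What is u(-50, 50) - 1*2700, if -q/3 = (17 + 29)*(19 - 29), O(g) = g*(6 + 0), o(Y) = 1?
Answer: -16320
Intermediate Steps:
O(g) = 6*g (O(g) = g*6 = 6*g)
q = 1380 (q = -3*(17 + 29)*(19 - 29) = -138*(-10) = -3*(-460) = 1380)
u(w, v) = 1380 + 6*v*w (u(w, v) = ((6*1)*w)*v + 1380 = (6*w)*v + 1380 = 6*v*w + 1380 = 1380 + 6*v*w)
u(-50, 50) - 1*2700 = (1380 + 6*50*(-50)) - 1*2700 = (1380 - 15000) - 2700 = -13620 - 2700 = -16320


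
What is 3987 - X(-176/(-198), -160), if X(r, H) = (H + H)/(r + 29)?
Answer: 1075383/269 ≈ 3997.7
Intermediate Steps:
X(r, H) = 2*H/(29 + r) (X(r, H) = (2*H)/(29 + r) = 2*H/(29 + r))
3987 - X(-176/(-198), -160) = 3987 - 2*(-160)/(29 - 176/(-198)) = 3987 - 2*(-160)/(29 - 176*(-1/198)) = 3987 - 2*(-160)/(29 + 8/9) = 3987 - 2*(-160)/269/9 = 3987 - 2*(-160)*9/269 = 3987 - 1*(-2880/269) = 3987 + 2880/269 = 1075383/269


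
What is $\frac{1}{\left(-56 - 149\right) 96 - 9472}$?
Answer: $- \frac{1}{29152} \approx -3.4303 \cdot 10^{-5}$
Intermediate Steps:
$\frac{1}{\left(-56 - 149\right) 96 - 9472} = \frac{1}{\left(-205\right) 96 - 9472} = \frac{1}{-19680 - 9472} = \frac{1}{-29152} = - \frac{1}{29152}$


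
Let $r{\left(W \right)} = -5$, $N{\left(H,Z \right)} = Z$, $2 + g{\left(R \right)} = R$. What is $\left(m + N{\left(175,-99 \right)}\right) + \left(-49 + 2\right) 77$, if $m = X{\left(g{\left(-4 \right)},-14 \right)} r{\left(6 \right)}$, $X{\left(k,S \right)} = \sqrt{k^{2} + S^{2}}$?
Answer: $-3718 - 10 \sqrt{58} \approx -3794.2$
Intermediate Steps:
$g{\left(R \right)} = -2 + R$
$X{\left(k,S \right)} = \sqrt{S^{2} + k^{2}}$
$m = - 10 \sqrt{58}$ ($m = \sqrt{\left(-14\right)^{2} + \left(-2 - 4\right)^{2}} \left(-5\right) = \sqrt{196 + \left(-6\right)^{2}} \left(-5\right) = \sqrt{196 + 36} \left(-5\right) = \sqrt{232} \left(-5\right) = 2 \sqrt{58} \left(-5\right) = - 10 \sqrt{58} \approx -76.158$)
$\left(m + N{\left(175,-99 \right)}\right) + \left(-49 + 2\right) 77 = \left(- 10 \sqrt{58} - 99\right) + \left(-49 + 2\right) 77 = \left(-99 - 10 \sqrt{58}\right) - 3619 = -3718 - 10 \sqrt{58}$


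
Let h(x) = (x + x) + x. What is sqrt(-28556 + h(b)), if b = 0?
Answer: 22*I*sqrt(59) ≈ 168.99*I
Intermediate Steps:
h(x) = 3*x (h(x) = 2*x + x = 3*x)
sqrt(-28556 + h(b)) = sqrt(-28556 + 3*0) = sqrt(-28556 + 0) = sqrt(-28556) = 22*I*sqrt(59)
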